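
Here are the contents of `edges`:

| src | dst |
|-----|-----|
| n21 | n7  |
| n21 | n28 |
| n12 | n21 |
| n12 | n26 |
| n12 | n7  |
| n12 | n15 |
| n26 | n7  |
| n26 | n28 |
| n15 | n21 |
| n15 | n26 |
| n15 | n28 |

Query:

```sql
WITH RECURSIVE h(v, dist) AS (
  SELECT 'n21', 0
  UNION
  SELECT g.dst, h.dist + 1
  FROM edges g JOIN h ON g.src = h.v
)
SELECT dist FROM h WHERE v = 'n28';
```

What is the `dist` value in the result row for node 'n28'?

1

Base: (n21, dist=0).
Iteration 1: edges from {n21} -> (n28, dist=1), (n7, dist=1).
Iteration 2: no outgoing edges from {n28,n7}; recursion stops.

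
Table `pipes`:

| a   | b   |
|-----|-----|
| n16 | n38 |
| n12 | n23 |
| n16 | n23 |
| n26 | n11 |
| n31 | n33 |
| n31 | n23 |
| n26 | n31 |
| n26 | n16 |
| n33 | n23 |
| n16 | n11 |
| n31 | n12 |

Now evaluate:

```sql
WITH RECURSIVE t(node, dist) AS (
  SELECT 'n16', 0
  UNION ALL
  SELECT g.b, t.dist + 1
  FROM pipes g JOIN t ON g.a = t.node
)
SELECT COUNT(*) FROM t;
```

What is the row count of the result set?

Base: (n16, dist=0).
Iteration 1: edges from {n16} -> (n11, dist=1), (n23, dist=1), (n38, dist=1).
Iteration 2: no outgoing edges from {n11,n23,n38}; recursion stops.
Total rows emitted: 4.

4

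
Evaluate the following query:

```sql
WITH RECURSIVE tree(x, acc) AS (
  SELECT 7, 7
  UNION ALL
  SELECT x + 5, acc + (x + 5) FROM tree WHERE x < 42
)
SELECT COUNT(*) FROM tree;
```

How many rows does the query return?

8

Base: x=7, acc=7.
Iteration 1: 7 < 42 holds -> x = 7 + 5 = 12, acc = 7 + 12 = 19.
Iteration 2: 12 < 42 holds -> x = 12 + 5 = 17, acc = 19 + 17 = 36.
Iteration 3: 17 < 42 holds -> x = 17 + 5 = 22, acc = 36 + 22 = 58.
Iteration 4: 22 < 42 holds -> x = 22 + 5 = 27, acc = 58 + 27 = 85.
Iteration 5: 27 < 42 holds -> x = 27 + 5 = 32, acc = 85 + 32 = 117.
Iteration 6: 32 < 42 holds -> x = 32 + 5 = 37, acc = 117 + 37 = 154.
Iteration 7: 37 < 42 holds -> x = 37 + 5 = 42, acc = 154 + 42 = 196.
Iteration 8: 42 < 42 fails; recursion stops.
Total rows emitted: 8.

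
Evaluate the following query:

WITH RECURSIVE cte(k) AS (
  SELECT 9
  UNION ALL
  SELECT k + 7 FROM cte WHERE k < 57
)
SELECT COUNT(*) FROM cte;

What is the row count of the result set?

8

Base: k=9.
Iteration 1: 9 < 57 holds -> k = 9 + 7 = 16.
Iteration 2: 16 < 57 holds -> k = 16 + 7 = 23.
Iteration 3: 23 < 57 holds -> k = 23 + 7 = 30.
Iteration 4: 30 < 57 holds -> k = 30 + 7 = 37.
Iteration 5: 37 < 57 holds -> k = 37 + 7 = 44.
Iteration 6: 44 < 57 holds -> k = 44 + 7 = 51.
Iteration 7: 51 < 57 holds -> k = 51 + 7 = 58.
Iteration 8: 58 < 57 fails; recursion stops.
Total rows emitted: 8.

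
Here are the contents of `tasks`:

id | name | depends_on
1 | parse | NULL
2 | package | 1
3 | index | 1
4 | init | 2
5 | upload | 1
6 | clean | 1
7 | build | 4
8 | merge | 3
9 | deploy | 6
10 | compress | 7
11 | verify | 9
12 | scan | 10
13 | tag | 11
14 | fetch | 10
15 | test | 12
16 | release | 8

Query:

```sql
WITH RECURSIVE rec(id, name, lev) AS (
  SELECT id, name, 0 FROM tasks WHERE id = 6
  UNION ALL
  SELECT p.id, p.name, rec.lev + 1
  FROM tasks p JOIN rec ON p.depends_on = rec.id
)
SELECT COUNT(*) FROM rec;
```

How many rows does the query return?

Base: id=6 (clean) at lev 0.
Iteration 1: rows with depends_on in {6} -> deploy (id 9, lev 1).
Iteration 2: rows with depends_on in {9} -> verify (id 11, lev 2).
Iteration 3: rows with depends_on in {11} -> tag (id 13, lev 3).
Iteration 4: no rows with depends_on in {13}; recursion stops.
Total rows emitted: 4.

4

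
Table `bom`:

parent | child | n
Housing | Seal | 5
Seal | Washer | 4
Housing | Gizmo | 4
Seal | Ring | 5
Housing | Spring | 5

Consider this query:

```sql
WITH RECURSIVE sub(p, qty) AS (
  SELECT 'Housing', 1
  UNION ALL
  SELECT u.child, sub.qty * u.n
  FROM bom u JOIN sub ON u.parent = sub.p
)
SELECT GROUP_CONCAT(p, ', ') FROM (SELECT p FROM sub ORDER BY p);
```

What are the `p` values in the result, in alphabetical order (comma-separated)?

Gizmo, Housing, Ring, Seal, Spring, Washer

Base: (Housing, qty=1).
Iteration 1: components of {Housing} -> Gizmo = 1*4 = 4, Seal = 1*5 = 5, Spring = 1*5 = 5.
Iteration 2: components of {Gizmo,Seal,Spring} -> Ring = 5*5 = 25, Washer = 5*4 = 20.
Iteration 3: no further components; recursion stops.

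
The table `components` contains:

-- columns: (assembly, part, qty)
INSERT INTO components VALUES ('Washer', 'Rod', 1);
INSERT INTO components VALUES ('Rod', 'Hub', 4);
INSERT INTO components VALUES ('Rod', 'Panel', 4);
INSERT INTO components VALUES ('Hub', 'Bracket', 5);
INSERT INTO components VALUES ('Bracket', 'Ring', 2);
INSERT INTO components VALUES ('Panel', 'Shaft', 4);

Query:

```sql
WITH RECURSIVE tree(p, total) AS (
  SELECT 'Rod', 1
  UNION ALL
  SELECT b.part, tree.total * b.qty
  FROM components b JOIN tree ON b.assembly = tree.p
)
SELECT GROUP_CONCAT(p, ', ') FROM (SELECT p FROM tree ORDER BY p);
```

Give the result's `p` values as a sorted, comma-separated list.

Bracket, Hub, Panel, Ring, Rod, Shaft

Base: (Rod, total=1).
Iteration 1: components of {Rod} -> Hub = 1*4 = 4, Panel = 1*4 = 4.
Iteration 2: components of {Hub,Panel} -> Bracket = 4*5 = 20, Shaft = 4*4 = 16.
Iteration 3: components of {Bracket,Shaft} -> Ring = 20*2 = 40.
Iteration 4: no further components; recursion stops.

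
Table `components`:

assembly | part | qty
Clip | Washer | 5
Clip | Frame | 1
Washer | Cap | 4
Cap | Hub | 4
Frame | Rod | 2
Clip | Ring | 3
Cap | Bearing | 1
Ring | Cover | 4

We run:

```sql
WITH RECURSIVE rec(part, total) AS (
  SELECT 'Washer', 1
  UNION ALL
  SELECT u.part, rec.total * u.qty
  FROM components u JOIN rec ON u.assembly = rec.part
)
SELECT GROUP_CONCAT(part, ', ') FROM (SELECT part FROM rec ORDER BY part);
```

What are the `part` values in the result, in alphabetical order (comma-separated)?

Base: (Washer, total=1).
Iteration 1: components of {Washer} -> Cap = 1*4 = 4.
Iteration 2: components of {Cap} -> Bearing = 4*1 = 4, Hub = 4*4 = 16.
Iteration 3: no further components; recursion stops.

Bearing, Cap, Hub, Washer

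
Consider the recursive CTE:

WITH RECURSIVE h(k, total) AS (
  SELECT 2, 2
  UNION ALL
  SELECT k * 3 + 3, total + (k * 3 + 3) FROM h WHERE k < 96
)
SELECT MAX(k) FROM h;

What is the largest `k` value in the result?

Base: k=2, total=2.
Iteration 1: 2 < 96 holds -> k = 2 * 3 + 3 = 9, total = 2 + 9 = 11.
Iteration 2: 9 < 96 holds -> k = 9 * 3 + 3 = 30, total = 11 + 30 = 41.
Iteration 3: 30 < 96 holds -> k = 30 * 3 + 3 = 93, total = 41 + 93 = 134.
Iteration 4: 93 < 96 holds -> k = 93 * 3 + 3 = 282, total = 134 + 282 = 416.
Iteration 5: 282 < 96 fails; recursion stops.
k values: 2, 9, 30, 93, 282; the maximum is 282.

282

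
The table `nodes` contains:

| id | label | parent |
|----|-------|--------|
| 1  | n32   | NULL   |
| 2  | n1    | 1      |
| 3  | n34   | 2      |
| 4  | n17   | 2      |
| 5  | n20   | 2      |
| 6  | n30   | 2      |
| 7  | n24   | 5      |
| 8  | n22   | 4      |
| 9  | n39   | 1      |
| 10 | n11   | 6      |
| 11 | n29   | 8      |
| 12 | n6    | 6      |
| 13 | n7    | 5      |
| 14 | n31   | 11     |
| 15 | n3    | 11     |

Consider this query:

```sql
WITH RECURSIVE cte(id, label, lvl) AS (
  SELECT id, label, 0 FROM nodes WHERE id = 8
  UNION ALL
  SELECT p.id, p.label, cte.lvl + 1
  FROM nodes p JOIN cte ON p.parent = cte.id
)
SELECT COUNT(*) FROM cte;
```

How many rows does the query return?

Base: id=8 (n22) at lvl 0.
Iteration 1: rows with parent in {8} -> n29 (id 11, lvl 1).
Iteration 2: rows with parent in {11} -> n31 (id 14, lvl 2), n3 (id 15, lvl 2).
Iteration 3: no rows with parent in {14,15}; recursion stops.
Total rows emitted: 4.

4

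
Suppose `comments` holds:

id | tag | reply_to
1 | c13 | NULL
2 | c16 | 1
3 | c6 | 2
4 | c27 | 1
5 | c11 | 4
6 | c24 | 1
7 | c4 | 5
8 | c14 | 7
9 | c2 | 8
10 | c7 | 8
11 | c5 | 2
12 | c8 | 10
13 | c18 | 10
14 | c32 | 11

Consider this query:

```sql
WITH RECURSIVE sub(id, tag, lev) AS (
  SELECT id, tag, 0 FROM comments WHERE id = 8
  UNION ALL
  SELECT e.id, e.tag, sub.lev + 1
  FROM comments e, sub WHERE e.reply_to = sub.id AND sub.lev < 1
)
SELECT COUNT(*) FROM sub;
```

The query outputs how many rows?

Base: id=8 (c14) at lev 0.
Iteration 1: rows with reply_to in {8} -> c2 (id 9, lev 1), c7 (id 10, lev 1).
Iteration 2: lev < 1 fails for all current rows; recursion stops.
Total rows emitted: 3.

3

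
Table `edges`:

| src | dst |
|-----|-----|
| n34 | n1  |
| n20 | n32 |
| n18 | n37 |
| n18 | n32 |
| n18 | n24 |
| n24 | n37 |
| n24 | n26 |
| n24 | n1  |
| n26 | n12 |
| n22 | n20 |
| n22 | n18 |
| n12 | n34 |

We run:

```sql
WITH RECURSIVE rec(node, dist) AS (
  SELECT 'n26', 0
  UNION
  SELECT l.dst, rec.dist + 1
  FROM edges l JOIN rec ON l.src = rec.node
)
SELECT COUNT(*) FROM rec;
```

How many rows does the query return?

4

Base: (n26, dist=0).
Iteration 1: edges from {n26} -> (n12, dist=1).
Iteration 2: edges from {n12} -> (n34, dist=2).
Iteration 3: edges from {n34} -> (n1, dist=3).
Iteration 4: no outgoing edges from {n1}; recursion stops.
Total rows emitted: 4.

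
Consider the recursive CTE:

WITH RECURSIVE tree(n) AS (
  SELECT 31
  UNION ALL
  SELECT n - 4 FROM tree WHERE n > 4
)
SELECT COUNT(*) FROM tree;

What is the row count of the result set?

Base: n=31.
Iteration 1: 31 > 4 holds -> n = 31 - 4 = 27.
Iteration 2: 27 > 4 holds -> n = 27 - 4 = 23.
Iteration 3: 23 > 4 holds -> n = 23 - 4 = 19.
Iteration 4: 19 > 4 holds -> n = 19 - 4 = 15.
Iteration 5: 15 > 4 holds -> n = 15 - 4 = 11.
Iteration 6: 11 > 4 holds -> n = 11 - 4 = 7.
Iteration 7: 7 > 4 holds -> n = 7 - 4 = 3.
Iteration 8: 3 > 4 fails; recursion stops.
Total rows emitted: 8.

8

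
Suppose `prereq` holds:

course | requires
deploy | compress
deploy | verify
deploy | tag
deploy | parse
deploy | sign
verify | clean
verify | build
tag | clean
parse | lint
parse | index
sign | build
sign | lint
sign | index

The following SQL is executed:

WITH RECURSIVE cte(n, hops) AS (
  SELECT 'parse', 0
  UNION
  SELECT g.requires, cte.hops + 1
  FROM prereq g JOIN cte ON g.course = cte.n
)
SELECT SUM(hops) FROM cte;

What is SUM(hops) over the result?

2

Base: (parse, hops=0).
Iteration 1: edges from {parse} -> (index, hops=1), (lint, hops=1).
Iteration 2: no outgoing edges from {index,lint}; recursion stops.
SUM(hops) = 0 + 1 + 1 = 2.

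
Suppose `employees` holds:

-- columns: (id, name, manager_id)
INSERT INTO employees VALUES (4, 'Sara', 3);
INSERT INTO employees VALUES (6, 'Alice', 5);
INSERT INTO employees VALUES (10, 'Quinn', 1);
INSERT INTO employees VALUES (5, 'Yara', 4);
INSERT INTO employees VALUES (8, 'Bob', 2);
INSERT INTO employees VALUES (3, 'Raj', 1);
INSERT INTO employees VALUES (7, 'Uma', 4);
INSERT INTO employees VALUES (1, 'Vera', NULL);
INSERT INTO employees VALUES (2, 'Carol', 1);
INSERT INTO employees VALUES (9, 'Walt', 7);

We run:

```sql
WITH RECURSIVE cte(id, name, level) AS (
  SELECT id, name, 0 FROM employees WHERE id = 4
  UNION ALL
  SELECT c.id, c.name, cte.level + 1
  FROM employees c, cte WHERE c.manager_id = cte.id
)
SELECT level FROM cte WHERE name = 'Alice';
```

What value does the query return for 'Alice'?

Base: id=4 (Sara) at level 0.
Iteration 1: rows with manager_id in {4} -> Yara (id 5, level 1), Uma (id 7, level 1).
Iteration 2: rows with manager_id in {5,7} -> Alice (id 6, level 2), Walt (id 9, level 2).
Iteration 3: no rows with manager_id in {6,9}; recursion stops.

2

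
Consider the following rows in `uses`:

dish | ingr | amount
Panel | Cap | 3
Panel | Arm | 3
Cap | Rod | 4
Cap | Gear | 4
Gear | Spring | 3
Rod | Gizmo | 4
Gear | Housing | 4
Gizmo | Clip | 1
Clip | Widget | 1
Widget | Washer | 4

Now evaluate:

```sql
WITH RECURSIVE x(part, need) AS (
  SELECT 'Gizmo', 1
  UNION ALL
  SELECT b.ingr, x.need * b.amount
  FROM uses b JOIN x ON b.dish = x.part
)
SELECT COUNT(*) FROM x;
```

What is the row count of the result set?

Base: (Gizmo, need=1).
Iteration 1: components of {Gizmo} -> Clip = 1*1 = 1.
Iteration 2: components of {Clip} -> Widget = 1*1 = 1.
Iteration 3: components of {Widget} -> Washer = 1*4 = 4.
Iteration 4: no further components; recursion stops.
Total rows emitted: 4.

4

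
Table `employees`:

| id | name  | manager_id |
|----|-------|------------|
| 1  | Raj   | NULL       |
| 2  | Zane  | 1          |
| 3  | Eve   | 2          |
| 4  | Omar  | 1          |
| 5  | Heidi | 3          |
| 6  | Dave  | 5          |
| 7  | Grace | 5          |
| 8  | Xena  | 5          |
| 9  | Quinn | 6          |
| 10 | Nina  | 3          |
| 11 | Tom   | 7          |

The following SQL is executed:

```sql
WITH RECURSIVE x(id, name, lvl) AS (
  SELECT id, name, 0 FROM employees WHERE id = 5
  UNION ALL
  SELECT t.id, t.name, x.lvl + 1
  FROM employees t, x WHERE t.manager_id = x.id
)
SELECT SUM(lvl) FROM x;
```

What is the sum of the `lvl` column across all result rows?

7

Base: id=5 (Heidi) at lvl 0.
Iteration 1: rows with manager_id in {5} -> Dave (id 6, lvl 1), Grace (id 7, lvl 1), Xena (id 8, lvl 1).
Iteration 2: rows with manager_id in {6,7,8} -> Quinn (id 9, lvl 2), Tom (id 11, lvl 2).
Iteration 3: no rows with manager_id in {9,11}; recursion stops.
SUM(lvl) = 0 + 1 + 1 + 1 + 2 + 2 = 7.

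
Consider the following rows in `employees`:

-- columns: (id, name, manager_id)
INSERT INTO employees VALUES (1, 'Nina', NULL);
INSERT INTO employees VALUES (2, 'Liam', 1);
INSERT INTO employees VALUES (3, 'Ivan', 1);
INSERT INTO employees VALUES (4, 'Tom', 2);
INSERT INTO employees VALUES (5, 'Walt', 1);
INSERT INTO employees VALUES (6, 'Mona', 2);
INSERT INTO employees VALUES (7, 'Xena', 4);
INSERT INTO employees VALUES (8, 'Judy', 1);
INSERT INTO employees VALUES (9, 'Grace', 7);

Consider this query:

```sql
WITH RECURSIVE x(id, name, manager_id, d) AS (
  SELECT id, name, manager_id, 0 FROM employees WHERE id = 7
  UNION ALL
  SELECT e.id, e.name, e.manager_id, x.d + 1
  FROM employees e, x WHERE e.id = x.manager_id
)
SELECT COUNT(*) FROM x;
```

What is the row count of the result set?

Base: id=7 (Xena), manager_id=4, d 0.
Iteration 1: join on id=4 -> Tom (id 4, manager_id=2, d 1).
Iteration 2: join on id=2 -> Liam (id 2, manager_id=1, d 2).
Iteration 3: join on id=1 -> Nina (id 1, manager_id=NULL, d 3).
Iteration 4: manager_id is NULL; no match; recursion stops.
Total rows emitted: 4.

4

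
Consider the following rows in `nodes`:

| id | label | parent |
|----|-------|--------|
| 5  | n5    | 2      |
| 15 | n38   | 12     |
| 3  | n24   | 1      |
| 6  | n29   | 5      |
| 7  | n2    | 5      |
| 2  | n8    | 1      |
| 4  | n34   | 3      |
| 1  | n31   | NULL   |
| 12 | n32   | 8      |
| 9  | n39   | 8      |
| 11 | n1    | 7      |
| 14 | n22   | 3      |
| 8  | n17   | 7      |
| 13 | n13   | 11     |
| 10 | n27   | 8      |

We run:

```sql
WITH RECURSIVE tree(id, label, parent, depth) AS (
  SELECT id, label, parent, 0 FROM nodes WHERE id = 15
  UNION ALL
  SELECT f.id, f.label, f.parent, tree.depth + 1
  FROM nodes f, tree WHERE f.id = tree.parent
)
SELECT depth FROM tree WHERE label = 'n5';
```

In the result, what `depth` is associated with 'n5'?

4

Base: id=15 (n38), parent=12, depth 0.
Iteration 1: join on id=12 -> n32 (id 12, parent=8, depth 1).
Iteration 2: join on id=8 -> n17 (id 8, parent=7, depth 2).
Iteration 3: join on id=7 -> n2 (id 7, parent=5, depth 3).
Iteration 4: join on id=5 -> n5 (id 5, parent=2, depth 4).
Iteration 5: join on id=2 -> n8 (id 2, parent=1, depth 5).
Iteration 6: join on id=1 -> n31 (id 1, parent=NULL, depth 6).
Iteration 7: parent is NULL; no match; recursion stops.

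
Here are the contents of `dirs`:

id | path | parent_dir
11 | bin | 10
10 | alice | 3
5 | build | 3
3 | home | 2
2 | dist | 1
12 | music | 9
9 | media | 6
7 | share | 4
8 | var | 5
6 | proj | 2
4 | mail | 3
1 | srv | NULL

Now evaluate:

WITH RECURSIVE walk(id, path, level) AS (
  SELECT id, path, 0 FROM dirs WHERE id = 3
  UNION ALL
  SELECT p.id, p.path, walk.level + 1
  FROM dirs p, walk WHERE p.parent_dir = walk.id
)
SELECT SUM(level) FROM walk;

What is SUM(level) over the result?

Base: id=3 (home) at level 0.
Iteration 1: rows with parent_dir in {3} -> mail (id 4, level 1), build (id 5, level 1), alice (id 10, level 1).
Iteration 2: rows with parent_dir in {4,5,10} -> share (id 7, level 2), var (id 8, level 2), bin (id 11, level 2).
Iteration 3: no rows with parent_dir in {7,8,11}; recursion stops.
SUM(level) = 0 + 1 + 1 + 1 + 2 + 2 + 2 = 9.

9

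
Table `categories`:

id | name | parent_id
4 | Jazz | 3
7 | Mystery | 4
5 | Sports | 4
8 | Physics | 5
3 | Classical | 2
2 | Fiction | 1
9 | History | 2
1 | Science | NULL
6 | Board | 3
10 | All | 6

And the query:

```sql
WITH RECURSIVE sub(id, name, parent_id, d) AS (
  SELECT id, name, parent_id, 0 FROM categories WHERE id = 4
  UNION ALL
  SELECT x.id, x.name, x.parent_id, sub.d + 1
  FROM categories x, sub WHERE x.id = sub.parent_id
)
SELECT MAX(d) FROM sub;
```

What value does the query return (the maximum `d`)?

3

Base: id=4 (Jazz), parent_id=3, d 0.
Iteration 1: join on id=3 -> Classical (id 3, parent_id=2, d 1).
Iteration 2: join on id=2 -> Fiction (id 2, parent_id=1, d 2).
Iteration 3: join on id=1 -> Science (id 1, parent_id=NULL, d 3).
Iteration 4: parent_id is NULL; no match; recursion stops.
d values: 0, 1, 2, 3; the maximum is 3.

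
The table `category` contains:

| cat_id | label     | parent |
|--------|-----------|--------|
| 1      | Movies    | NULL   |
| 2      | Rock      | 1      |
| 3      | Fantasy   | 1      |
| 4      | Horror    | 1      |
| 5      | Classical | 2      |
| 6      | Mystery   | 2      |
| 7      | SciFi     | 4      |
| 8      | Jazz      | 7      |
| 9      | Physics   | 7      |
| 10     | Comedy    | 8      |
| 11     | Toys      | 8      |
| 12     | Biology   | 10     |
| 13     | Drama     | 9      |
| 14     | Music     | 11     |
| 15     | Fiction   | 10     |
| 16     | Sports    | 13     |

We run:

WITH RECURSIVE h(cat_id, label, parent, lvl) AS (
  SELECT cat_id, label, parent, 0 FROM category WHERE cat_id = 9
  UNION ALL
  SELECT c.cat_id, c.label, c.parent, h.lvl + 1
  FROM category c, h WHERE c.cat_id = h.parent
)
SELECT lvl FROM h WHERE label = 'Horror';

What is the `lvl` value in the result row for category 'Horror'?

Base: cat_id=9 (Physics), parent=7, lvl 0.
Iteration 1: join on cat_id=7 -> SciFi (id 7, parent=4, lvl 1).
Iteration 2: join on cat_id=4 -> Horror (id 4, parent=1, lvl 2).
Iteration 3: join on cat_id=1 -> Movies (id 1, parent=NULL, lvl 3).
Iteration 4: parent is NULL; no match; recursion stops.

2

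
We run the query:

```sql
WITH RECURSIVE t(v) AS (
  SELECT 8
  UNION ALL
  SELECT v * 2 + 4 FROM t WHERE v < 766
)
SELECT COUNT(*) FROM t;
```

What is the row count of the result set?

8

Base: v=8.
Iteration 1: 8 < 766 holds -> v = 8 * 2 + 4 = 20.
Iteration 2: 20 < 766 holds -> v = 20 * 2 + 4 = 44.
Iteration 3: 44 < 766 holds -> v = 44 * 2 + 4 = 92.
Iteration 4: 92 < 766 holds -> v = 92 * 2 + 4 = 188.
Iteration 5: 188 < 766 holds -> v = 188 * 2 + 4 = 380.
Iteration 6: 380 < 766 holds -> v = 380 * 2 + 4 = 764.
Iteration 7: 764 < 766 holds -> v = 764 * 2 + 4 = 1532.
Iteration 8: 1532 < 766 fails; recursion stops.
Total rows emitted: 8.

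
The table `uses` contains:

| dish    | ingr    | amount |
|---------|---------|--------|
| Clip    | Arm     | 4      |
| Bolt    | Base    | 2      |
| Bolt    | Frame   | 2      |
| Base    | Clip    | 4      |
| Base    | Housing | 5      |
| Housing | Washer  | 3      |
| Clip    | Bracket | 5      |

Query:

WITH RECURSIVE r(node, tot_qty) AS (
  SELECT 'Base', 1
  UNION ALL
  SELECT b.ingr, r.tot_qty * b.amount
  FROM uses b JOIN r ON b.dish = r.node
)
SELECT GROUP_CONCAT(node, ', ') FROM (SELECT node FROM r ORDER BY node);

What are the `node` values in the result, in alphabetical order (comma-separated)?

Arm, Base, Bracket, Clip, Housing, Washer

Base: (Base, tot_qty=1).
Iteration 1: components of {Base} -> Clip = 1*4 = 4, Housing = 1*5 = 5.
Iteration 2: components of {Clip,Housing} -> Arm = 4*4 = 16, Bracket = 4*5 = 20, Washer = 5*3 = 15.
Iteration 3: no further components; recursion stops.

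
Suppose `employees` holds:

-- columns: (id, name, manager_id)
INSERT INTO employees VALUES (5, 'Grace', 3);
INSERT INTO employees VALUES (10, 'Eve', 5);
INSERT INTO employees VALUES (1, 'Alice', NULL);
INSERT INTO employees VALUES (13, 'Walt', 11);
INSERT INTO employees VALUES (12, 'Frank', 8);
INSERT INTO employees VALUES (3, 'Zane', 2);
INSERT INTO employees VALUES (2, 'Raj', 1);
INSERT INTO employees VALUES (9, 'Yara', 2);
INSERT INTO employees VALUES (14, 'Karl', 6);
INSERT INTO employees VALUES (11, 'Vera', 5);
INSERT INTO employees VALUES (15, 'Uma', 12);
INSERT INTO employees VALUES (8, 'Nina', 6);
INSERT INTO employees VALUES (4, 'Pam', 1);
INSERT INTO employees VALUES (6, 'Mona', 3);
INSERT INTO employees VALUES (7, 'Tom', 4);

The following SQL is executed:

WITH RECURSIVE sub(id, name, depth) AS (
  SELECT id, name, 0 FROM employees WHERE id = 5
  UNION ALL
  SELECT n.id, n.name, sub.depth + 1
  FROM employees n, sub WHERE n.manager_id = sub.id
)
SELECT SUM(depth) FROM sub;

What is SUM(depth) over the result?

4

Base: id=5 (Grace) at depth 0.
Iteration 1: rows with manager_id in {5} -> Eve (id 10, depth 1), Vera (id 11, depth 1).
Iteration 2: rows with manager_id in {10,11} -> Walt (id 13, depth 2).
Iteration 3: no rows with manager_id in {13}; recursion stops.
SUM(depth) = 0 + 1 + 1 + 2 = 4.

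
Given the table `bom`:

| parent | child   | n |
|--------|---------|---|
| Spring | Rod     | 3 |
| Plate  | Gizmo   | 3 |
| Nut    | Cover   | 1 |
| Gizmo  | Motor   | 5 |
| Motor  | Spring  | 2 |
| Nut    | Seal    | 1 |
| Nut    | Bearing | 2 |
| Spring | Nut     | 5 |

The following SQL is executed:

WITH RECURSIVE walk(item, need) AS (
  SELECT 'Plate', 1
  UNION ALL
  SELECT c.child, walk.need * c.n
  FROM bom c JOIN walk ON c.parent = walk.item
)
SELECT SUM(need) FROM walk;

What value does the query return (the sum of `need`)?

889

Base: (Plate, need=1).
Iteration 1: components of {Plate} -> Gizmo = 1*3 = 3.
Iteration 2: components of {Gizmo} -> Motor = 3*5 = 15.
Iteration 3: components of {Motor} -> Spring = 15*2 = 30.
Iteration 4: components of {Spring} -> Nut = 30*5 = 150, Rod = 30*3 = 90.
Iteration 5: components of {Nut,Rod} -> Bearing = 150*2 = 300, Cover = 150*1 = 150, Seal = 150*1 = 150.
Iteration 6: no further components; recursion stops.
SUM(need) = 1 + 3 + 15 + 30 + 150 + 90 + 300 + 150 + 150 = 889.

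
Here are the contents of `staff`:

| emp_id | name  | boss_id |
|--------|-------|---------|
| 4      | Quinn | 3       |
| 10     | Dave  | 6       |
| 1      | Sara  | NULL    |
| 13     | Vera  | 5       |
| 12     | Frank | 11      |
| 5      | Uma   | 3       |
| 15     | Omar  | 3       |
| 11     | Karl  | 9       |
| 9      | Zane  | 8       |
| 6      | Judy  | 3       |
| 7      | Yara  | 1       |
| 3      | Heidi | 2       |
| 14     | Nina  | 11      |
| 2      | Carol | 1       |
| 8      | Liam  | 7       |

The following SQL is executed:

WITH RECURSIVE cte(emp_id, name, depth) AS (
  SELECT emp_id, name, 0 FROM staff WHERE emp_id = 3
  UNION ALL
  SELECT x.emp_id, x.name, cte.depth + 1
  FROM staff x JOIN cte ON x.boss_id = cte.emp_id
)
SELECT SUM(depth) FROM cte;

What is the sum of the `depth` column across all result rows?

Base: emp_id=3 (Heidi) at depth 0.
Iteration 1: rows with boss_id in {3} -> Quinn (id 4, depth 1), Uma (id 5, depth 1), Judy (id 6, depth 1), Omar (id 15, depth 1).
Iteration 2: rows with boss_id in {4,5,6,15} -> Dave (id 10, depth 2), Vera (id 13, depth 2).
Iteration 3: no rows with boss_id in {10,13}; recursion stops.
SUM(depth) = 0 + 1 + 1 + 1 + 1 + 2 + 2 = 8.

8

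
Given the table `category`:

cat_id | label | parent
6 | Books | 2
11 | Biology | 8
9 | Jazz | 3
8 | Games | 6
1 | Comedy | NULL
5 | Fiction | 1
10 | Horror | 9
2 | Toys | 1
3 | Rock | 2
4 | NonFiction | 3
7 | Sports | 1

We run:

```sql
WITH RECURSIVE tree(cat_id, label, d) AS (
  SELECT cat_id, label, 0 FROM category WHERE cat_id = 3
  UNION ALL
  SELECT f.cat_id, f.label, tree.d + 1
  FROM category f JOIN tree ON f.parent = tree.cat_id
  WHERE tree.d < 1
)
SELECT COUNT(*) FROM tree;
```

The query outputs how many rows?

3

Base: cat_id=3 (Rock) at d 0.
Iteration 1: rows with parent in {3} -> NonFiction (id 4, d 1), Jazz (id 9, d 1).
Iteration 2: d < 1 fails for all current rows; recursion stops.
Total rows emitted: 3.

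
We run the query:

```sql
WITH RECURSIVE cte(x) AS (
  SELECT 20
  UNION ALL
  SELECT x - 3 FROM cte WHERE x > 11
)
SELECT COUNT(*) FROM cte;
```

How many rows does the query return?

4

Base: x=20.
Iteration 1: 20 > 11 holds -> x = 20 - 3 = 17.
Iteration 2: 17 > 11 holds -> x = 17 - 3 = 14.
Iteration 3: 14 > 11 holds -> x = 14 - 3 = 11.
Iteration 4: 11 > 11 fails; recursion stops.
Total rows emitted: 4.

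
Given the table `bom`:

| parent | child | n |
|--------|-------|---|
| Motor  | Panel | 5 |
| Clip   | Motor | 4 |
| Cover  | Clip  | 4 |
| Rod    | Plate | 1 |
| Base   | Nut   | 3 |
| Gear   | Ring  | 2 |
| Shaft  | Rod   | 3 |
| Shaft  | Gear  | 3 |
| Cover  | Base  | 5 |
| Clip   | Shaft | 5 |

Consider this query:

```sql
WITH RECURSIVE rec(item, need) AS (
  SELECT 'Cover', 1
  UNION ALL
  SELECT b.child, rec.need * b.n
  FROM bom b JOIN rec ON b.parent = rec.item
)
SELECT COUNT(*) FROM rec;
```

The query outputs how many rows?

11

Base: (Cover, need=1).
Iteration 1: components of {Cover} -> Base = 1*5 = 5, Clip = 1*4 = 4.
Iteration 2: components of {Base,Clip} -> Motor = 4*4 = 16, Nut = 5*3 = 15, Shaft = 4*5 = 20.
Iteration 3: components of {Motor,Nut,Shaft} -> Gear = 20*3 = 60, Panel = 16*5 = 80, Rod = 20*3 = 60.
Iteration 4: components of {Gear,Panel,Rod} -> Plate = 60*1 = 60, Ring = 60*2 = 120.
Iteration 5: no further components; recursion stops.
Total rows emitted: 11.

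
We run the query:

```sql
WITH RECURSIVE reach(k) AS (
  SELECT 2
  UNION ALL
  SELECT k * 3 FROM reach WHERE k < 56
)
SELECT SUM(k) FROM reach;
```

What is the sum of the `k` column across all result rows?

Base: k=2.
Iteration 1: 2 < 56 holds -> k = 2 * 3 = 6.
Iteration 2: 6 < 56 holds -> k = 6 * 3 = 18.
Iteration 3: 18 < 56 holds -> k = 18 * 3 = 54.
Iteration 4: 54 < 56 holds -> k = 54 * 3 = 162.
Iteration 5: 162 < 56 fails; recursion stops.
SUM(k) = 2 + 6 + 18 + 54 + 162 = 242.

242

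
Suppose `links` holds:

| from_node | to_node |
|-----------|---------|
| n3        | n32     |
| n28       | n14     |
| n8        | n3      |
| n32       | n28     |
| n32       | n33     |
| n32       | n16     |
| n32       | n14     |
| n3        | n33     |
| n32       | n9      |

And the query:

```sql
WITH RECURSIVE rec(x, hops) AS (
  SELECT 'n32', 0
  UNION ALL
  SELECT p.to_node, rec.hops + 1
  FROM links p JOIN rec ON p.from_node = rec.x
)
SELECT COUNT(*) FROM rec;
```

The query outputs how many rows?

7

Base: (n32, hops=0).
Iteration 1: edges from {n32} -> (n14, hops=1), (n16, hops=1), (n28, hops=1), (n33, hops=1), (n9, hops=1).
Iteration 2: edges from {n14,n16,n28,n33,n9} -> (n14, hops=2).
Iteration 3: no outgoing edges from {n14}; recursion stops.
Total rows emitted: 7.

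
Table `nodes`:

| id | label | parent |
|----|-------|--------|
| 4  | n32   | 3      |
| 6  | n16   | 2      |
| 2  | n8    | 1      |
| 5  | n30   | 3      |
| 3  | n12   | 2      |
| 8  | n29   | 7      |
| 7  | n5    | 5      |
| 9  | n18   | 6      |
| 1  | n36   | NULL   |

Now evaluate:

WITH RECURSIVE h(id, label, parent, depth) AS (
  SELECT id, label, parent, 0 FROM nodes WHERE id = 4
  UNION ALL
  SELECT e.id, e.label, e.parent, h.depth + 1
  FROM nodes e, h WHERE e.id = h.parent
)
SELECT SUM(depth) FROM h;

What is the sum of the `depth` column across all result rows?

6

Base: id=4 (n32), parent=3, depth 0.
Iteration 1: join on id=3 -> n12 (id 3, parent=2, depth 1).
Iteration 2: join on id=2 -> n8 (id 2, parent=1, depth 2).
Iteration 3: join on id=1 -> n36 (id 1, parent=NULL, depth 3).
Iteration 4: parent is NULL; no match; recursion stops.
SUM(depth) = 0 + 1 + 2 + 3 = 6.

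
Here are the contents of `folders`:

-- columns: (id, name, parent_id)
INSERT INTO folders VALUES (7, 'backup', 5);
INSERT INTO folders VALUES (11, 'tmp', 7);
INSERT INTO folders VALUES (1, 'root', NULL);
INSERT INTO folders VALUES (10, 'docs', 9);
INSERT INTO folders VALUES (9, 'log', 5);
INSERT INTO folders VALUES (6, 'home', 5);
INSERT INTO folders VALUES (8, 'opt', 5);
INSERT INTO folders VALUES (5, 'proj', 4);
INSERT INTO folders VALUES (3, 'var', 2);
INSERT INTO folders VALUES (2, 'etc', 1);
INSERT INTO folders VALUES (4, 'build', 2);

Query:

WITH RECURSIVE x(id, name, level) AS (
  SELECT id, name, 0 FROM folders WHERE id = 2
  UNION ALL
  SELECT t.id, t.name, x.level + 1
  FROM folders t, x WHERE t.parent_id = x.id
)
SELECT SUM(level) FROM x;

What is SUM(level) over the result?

24

Base: id=2 (etc) at level 0.
Iteration 1: rows with parent_id in {2} -> var (id 3, level 1), build (id 4, level 1).
Iteration 2: rows with parent_id in {3,4} -> proj (id 5, level 2).
Iteration 3: rows with parent_id in {5} -> home (id 6, level 3), backup (id 7, level 3), opt (id 8, level 3), log (id 9, level 3).
Iteration 4: rows with parent_id in {6,7,8,9} -> docs (id 10, level 4), tmp (id 11, level 4).
Iteration 5: no rows with parent_id in {10,11}; recursion stops.
SUM(level) = 0 + 1 + 1 + 2 + 3 + 3 + 3 + 3 + 4 + 4 = 24.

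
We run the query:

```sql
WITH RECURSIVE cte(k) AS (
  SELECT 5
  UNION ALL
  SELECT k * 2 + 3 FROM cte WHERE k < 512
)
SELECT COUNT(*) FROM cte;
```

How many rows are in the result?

8

Base: k=5.
Iteration 1: 5 < 512 holds -> k = 5 * 2 + 3 = 13.
Iteration 2: 13 < 512 holds -> k = 13 * 2 + 3 = 29.
Iteration 3: 29 < 512 holds -> k = 29 * 2 + 3 = 61.
Iteration 4: 61 < 512 holds -> k = 61 * 2 + 3 = 125.
Iteration 5: 125 < 512 holds -> k = 125 * 2 + 3 = 253.
Iteration 6: 253 < 512 holds -> k = 253 * 2 + 3 = 509.
Iteration 7: 509 < 512 holds -> k = 509 * 2 + 3 = 1021.
Iteration 8: 1021 < 512 fails; recursion stops.
Total rows emitted: 8.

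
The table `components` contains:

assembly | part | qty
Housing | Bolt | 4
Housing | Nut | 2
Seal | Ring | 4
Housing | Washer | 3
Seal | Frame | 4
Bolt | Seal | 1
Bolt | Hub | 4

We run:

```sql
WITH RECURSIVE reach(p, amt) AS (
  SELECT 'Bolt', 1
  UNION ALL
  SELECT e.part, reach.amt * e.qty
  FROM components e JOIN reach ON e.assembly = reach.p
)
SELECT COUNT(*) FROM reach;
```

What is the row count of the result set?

Base: (Bolt, amt=1).
Iteration 1: components of {Bolt} -> Hub = 1*4 = 4, Seal = 1*1 = 1.
Iteration 2: components of {Hub,Seal} -> Frame = 1*4 = 4, Ring = 1*4 = 4.
Iteration 3: no further components; recursion stops.
Total rows emitted: 5.

5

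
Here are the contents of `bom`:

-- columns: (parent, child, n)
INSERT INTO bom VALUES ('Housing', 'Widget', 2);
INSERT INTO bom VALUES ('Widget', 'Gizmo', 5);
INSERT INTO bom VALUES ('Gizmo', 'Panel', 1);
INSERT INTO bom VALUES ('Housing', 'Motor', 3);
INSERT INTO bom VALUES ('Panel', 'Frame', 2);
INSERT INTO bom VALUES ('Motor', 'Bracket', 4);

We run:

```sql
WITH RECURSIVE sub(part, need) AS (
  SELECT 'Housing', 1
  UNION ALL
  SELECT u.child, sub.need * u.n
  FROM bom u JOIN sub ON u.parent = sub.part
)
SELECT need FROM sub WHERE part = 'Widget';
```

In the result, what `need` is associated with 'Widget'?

2

Base: (Housing, need=1).
Iteration 1: components of {Housing} -> Motor = 1*3 = 3, Widget = 1*2 = 2.
Iteration 2: components of {Motor,Widget} -> Bracket = 3*4 = 12, Gizmo = 2*5 = 10.
Iteration 3: components of {Bracket,Gizmo} -> Panel = 10*1 = 10.
Iteration 4: components of {Panel} -> Frame = 10*2 = 20.
Iteration 5: no further components; recursion stops.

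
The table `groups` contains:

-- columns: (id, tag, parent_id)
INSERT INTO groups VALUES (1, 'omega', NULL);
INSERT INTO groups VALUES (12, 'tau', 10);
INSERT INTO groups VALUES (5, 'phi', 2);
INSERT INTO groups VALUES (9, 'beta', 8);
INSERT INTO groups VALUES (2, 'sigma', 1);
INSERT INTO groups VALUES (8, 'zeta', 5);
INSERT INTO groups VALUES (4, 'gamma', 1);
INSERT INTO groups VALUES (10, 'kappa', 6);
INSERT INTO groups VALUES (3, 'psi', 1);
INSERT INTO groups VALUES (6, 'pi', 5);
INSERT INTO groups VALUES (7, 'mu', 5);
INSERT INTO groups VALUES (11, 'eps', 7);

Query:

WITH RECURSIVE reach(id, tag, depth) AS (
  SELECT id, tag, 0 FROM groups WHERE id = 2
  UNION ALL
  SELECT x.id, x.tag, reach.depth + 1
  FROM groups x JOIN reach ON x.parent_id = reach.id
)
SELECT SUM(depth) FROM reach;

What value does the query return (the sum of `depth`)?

Base: id=2 (sigma) at depth 0.
Iteration 1: rows with parent_id in {2} -> phi (id 5, depth 1).
Iteration 2: rows with parent_id in {5} -> pi (id 6, depth 2), mu (id 7, depth 2), zeta (id 8, depth 2).
Iteration 3: rows with parent_id in {6,7,8} -> beta (id 9, depth 3), kappa (id 10, depth 3), eps (id 11, depth 3).
Iteration 4: rows with parent_id in {9,10,11} -> tau (id 12, depth 4).
Iteration 5: no rows with parent_id in {12}; recursion stops.
SUM(depth) = 0 + 1 + 2 + 2 + 2 + 3 + 3 + 3 + 4 = 20.

20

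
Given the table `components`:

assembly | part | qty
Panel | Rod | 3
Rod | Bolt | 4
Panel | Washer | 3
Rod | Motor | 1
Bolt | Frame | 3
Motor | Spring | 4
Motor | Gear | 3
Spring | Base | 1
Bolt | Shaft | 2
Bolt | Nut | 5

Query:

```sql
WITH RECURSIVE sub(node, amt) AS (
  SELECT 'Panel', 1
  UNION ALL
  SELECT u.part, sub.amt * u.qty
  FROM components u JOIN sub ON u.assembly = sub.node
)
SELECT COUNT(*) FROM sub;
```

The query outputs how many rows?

Base: (Panel, amt=1).
Iteration 1: components of {Panel} -> Rod = 1*3 = 3, Washer = 1*3 = 3.
Iteration 2: components of {Rod,Washer} -> Bolt = 3*4 = 12, Motor = 3*1 = 3.
Iteration 3: components of {Bolt,Motor} -> Frame = 12*3 = 36, Gear = 3*3 = 9, Nut = 12*5 = 60, Shaft = 12*2 = 24, Spring = 3*4 = 12.
Iteration 4: components of {Frame,Gear,Nut,Shaft,Spring} -> Base = 12*1 = 12.
Iteration 5: no further components; recursion stops.
Total rows emitted: 11.

11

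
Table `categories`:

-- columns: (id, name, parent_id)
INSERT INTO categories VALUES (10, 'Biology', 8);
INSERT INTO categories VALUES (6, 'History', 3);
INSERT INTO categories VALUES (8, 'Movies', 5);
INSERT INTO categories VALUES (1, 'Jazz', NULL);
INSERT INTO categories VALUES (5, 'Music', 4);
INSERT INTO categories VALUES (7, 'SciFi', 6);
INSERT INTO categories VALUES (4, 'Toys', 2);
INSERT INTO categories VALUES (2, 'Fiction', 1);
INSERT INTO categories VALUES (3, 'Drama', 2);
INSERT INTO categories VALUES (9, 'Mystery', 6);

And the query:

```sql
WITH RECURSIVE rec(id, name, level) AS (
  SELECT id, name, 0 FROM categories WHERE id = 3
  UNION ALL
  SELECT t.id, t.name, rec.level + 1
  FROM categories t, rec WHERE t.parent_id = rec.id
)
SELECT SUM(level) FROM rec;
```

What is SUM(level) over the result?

Base: id=3 (Drama) at level 0.
Iteration 1: rows with parent_id in {3} -> History (id 6, level 1).
Iteration 2: rows with parent_id in {6} -> SciFi (id 7, level 2), Mystery (id 9, level 2).
Iteration 3: no rows with parent_id in {7,9}; recursion stops.
SUM(level) = 0 + 1 + 2 + 2 = 5.

5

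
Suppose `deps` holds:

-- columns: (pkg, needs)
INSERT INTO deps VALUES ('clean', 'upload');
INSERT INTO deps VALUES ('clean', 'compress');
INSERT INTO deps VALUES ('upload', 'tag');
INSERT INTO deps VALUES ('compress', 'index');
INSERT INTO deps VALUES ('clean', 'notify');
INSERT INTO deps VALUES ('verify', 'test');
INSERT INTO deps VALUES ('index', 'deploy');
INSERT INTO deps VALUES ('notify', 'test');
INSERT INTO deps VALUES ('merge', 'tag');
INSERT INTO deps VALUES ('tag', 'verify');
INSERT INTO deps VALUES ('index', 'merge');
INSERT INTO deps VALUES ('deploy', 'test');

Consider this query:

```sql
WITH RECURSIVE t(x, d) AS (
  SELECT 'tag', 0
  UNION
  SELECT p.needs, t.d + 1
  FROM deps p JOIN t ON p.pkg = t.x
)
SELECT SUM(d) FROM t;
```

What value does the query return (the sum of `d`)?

Base: (tag, d=0).
Iteration 1: edges from {tag} -> (verify, d=1).
Iteration 2: edges from {verify} -> (test, d=2).
Iteration 3: no outgoing edges from {test}; recursion stops.
SUM(d) = 0 + 1 + 2 = 3.

3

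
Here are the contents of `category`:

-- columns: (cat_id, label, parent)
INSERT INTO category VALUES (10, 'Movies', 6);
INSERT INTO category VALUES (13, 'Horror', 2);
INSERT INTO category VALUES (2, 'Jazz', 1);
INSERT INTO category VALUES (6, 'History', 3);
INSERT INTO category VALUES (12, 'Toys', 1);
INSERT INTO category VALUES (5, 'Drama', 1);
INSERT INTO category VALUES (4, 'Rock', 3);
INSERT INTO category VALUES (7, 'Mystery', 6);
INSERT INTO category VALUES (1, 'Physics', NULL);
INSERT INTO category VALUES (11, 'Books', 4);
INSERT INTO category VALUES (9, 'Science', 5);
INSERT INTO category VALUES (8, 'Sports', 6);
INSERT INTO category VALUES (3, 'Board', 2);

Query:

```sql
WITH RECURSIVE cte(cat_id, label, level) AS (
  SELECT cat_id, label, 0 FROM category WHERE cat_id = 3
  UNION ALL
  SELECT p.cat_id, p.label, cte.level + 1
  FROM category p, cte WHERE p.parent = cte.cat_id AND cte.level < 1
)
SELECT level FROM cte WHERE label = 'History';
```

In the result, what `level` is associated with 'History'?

1

Base: cat_id=3 (Board) at level 0.
Iteration 1: rows with parent in {3} -> Rock (id 4, level 1), History (id 6, level 1).
Iteration 2: level < 1 fails for all current rows; recursion stops.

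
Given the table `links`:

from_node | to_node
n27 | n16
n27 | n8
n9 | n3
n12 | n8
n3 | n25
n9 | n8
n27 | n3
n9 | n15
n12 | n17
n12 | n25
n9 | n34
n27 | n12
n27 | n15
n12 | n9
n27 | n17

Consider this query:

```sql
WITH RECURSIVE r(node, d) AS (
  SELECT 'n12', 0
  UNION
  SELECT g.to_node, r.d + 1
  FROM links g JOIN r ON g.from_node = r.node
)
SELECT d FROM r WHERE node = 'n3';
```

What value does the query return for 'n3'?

Base: (n12, d=0).
Iteration 1: edges from {n12} -> (n17, d=1), (n25, d=1), (n8, d=1), (n9, d=1).
Iteration 2: edges from {n17,n25,n8,n9} -> (n15, d=2), (n3, d=2), (n34, d=2), (n8, d=2).
Iteration 3: edges from {n15,n3,n34,n8} -> (n25, d=3).
Iteration 4: no outgoing edges from {n25}; recursion stops.

2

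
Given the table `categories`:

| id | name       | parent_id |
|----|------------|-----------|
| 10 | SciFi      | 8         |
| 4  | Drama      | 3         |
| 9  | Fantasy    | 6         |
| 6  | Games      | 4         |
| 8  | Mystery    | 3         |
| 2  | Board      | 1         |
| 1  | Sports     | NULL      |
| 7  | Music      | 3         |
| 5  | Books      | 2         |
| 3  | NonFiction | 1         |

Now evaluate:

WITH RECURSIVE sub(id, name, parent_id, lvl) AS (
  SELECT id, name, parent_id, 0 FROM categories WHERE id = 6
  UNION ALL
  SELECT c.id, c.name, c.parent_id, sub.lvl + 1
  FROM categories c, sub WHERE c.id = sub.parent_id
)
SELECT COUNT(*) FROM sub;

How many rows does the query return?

4

Base: id=6 (Games), parent_id=4, lvl 0.
Iteration 1: join on id=4 -> Drama (id 4, parent_id=3, lvl 1).
Iteration 2: join on id=3 -> NonFiction (id 3, parent_id=1, lvl 2).
Iteration 3: join on id=1 -> Sports (id 1, parent_id=NULL, lvl 3).
Iteration 4: parent_id is NULL; no match; recursion stops.
Total rows emitted: 4.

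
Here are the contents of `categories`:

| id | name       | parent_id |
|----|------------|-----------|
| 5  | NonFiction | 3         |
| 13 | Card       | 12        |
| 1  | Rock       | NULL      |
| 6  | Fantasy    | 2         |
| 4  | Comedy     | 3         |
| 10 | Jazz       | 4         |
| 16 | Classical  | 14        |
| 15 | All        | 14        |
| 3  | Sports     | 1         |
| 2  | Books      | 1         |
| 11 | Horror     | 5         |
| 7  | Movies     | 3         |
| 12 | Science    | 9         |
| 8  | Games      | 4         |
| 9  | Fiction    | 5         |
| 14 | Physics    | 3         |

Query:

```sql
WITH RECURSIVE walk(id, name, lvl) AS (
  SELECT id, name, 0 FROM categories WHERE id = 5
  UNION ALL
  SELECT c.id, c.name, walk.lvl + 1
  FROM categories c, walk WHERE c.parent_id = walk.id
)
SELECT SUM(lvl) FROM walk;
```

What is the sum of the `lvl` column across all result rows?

7

Base: id=5 (NonFiction) at lvl 0.
Iteration 1: rows with parent_id in {5} -> Fiction (id 9, lvl 1), Horror (id 11, lvl 1).
Iteration 2: rows with parent_id in {9,11} -> Science (id 12, lvl 2).
Iteration 3: rows with parent_id in {12} -> Card (id 13, lvl 3).
Iteration 4: no rows with parent_id in {13}; recursion stops.
SUM(lvl) = 0 + 1 + 1 + 2 + 3 = 7.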